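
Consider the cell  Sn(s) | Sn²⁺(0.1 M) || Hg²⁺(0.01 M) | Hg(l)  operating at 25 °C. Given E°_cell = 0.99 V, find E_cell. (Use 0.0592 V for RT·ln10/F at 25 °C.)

Balancing electrons gives n = 2; the reaction quotient is Q = [Sn²⁺]/[Hg²⁺] = 10.0.
At 25 °C, E = E° − (0.0592/n) log Q = 0.99 − (0.0592/2)(1.000) = 0.990 − 0.030 = 0.960 V.

0.960 V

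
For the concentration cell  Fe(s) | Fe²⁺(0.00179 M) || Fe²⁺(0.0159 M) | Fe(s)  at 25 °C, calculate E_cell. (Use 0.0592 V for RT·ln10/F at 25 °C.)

0.028 V

Both half-cells are Fe²⁺/Fe, so E°_cell = 0. The concentrated side is the cathode; the cell reaction moves Fe²⁺ from high to low concentration with n = 2.
Q = [Fe²⁺]_dilute/[Fe²⁺]_conc = 0.00179/0.0159 = 0.113.
E = 0 − (0.0592/2) log Q = −(0.0592/2)(-0.949) = 0.0281 V.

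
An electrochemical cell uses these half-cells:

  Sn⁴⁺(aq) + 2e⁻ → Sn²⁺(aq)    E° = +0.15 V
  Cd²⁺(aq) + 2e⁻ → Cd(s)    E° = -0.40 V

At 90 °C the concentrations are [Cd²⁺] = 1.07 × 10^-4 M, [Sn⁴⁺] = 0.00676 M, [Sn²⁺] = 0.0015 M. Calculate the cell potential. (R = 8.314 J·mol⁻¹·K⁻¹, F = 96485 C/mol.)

The Sn⁴⁺/Sn²⁺ couple has the higher reduction potential and acts as the cathode, so E°_cell = +0.15 − (-0.40) = 0.55 V.
Balancing electrons gives n = 2; the reaction quotient is Q = [Cd²⁺]·[Sn²⁺]/[Sn⁴⁺] = 2.37 × 10^-5.
E = E° − (RT/nF) ln Q = 0.55 − (8.314×363)/(2×96485) × (-10.648) = 0.550 + 0.167 = 0.717 V.

0.717 V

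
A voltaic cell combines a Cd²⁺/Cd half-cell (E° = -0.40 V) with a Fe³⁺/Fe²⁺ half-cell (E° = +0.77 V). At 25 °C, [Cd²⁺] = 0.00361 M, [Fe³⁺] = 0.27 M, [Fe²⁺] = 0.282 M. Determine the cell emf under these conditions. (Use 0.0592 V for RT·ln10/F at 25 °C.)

The Fe³⁺/Fe²⁺ couple has the higher reduction potential and acts as the cathode, so E°_cell = +0.77 − (-0.40) = 1.17 V.
Balancing electrons gives n = 2; the reaction quotient is Q = [Cd²⁺]·[Fe²⁺]^2/[Fe³⁺]^2 = 0.00394.
At 25 °C, E = E° − (0.0592/n) log Q = 1.17 − (0.0592/2)(-2.405) = 1.170 + 0.071 = 1.241 V.

1.24 V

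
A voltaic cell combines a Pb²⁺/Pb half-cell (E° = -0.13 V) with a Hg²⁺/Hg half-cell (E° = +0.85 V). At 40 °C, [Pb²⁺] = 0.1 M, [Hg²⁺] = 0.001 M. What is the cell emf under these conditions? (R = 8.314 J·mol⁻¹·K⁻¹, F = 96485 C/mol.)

0.918 V

The Hg²⁺/Hg couple has the higher reduction potential and acts as the cathode, so E°_cell = +0.85 − (-0.13) = 0.98 V.
Balancing electrons gives n = 2; the reaction quotient is Q = [Pb²⁺]/[Hg²⁺] = 100.
E = E° − (RT/nF) ln Q = 0.98 − (8.314×313)/(2×96485) × (4.605) = 0.980 − 0.062 = 0.918 V.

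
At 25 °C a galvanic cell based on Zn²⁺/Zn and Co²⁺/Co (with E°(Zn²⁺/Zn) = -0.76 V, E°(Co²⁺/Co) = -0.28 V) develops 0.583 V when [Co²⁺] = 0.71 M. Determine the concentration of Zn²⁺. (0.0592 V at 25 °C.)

From the Nernst equation, log Q = n(E° − E)/0.0592 = 2(0.48 − 0.583)/0.0592 = -3.480, so Q = 3.31 × 10^-4.
With Q = [Zn²⁺]/[Co²⁺] and the known concentrations, [Zn²⁺] in the numerator gives [Zn²⁺] = 2.4 × 10^-4 M.

2.4 × 10^-4 M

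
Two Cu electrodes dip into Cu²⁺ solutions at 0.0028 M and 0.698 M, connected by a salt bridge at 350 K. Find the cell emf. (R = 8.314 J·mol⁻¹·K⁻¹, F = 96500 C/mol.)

Both half-cells are Cu²⁺/Cu, so E°_cell = 0. The concentrated side is the cathode; the cell reaction moves Cu²⁺ from high to low concentration with n = 2.
Q = [Cu²⁺]_dilute/[Cu²⁺]_conc = 0.0028/0.698 = 0.00401.
E = 0 − (RT/nF) ln Q = −((8.314×350)/(2×96500))(-5.519) = 0.0832 V.

0.083 V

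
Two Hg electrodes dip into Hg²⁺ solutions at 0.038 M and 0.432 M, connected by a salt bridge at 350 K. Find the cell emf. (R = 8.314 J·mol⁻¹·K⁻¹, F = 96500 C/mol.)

Both half-cells are Hg²⁺/Hg, so E°_cell = 0. The concentrated side is the cathode; the cell reaction moves Hg²⁺ from high to low concentration with n = 2.
Q = [Hg²⁺]_dilute/[Hg²⁺]_conc = 0.038/0.432 = 0.0880.
E = 0 − (RT/nF) ln Q = −((8.314×350)/(2×96500))(-2.431) = 0.0367 V.

0.037 V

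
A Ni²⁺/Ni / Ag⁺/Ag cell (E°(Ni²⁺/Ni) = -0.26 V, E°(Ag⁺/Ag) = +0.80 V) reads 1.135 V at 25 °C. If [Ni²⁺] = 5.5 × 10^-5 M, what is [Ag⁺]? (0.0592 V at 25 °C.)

From the Nernst equation, log Q = n(E° − E)/0.0592 = 2(1.06 − 1.135)/0.0592 = -2.534, so Q = 0.00293.
With Q = [Ni²⁺]/[Ag⁺]^2 and the known concentrations, [Ag⁺]^2 in the denominator gives [Ag⁺] = 0.14 M.

0.14 M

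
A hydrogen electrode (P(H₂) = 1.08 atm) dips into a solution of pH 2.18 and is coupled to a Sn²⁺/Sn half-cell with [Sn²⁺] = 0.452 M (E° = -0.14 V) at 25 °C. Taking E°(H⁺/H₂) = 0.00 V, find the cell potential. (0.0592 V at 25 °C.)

The hydrogen couple is the cathode, so E°_cell = 0.14 V; n = 2.
[H⁺] = 10^(−2.18) = 0.0066 M, and Q = [Sn²⁺]·P(H₂) / [H⁺]^2 = 1.12 × 10^4.
E = E° − (0.0592/2) log Q = 0.14 − (0.0592/2)(4.049) = 0.020 V.

0.020 V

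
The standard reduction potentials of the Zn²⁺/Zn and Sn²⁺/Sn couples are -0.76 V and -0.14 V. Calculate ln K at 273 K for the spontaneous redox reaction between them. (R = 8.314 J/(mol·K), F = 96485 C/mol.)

E°_cell = -0.14 − (-0.76) = 0.62 V, with n = 2 electrons transferred.
At equilibrium E = 0, so the Nernst equation gives ln K = nFE°/RT = (2)(96485)(0.62)/((8.314)(273)) = 52.71.

ln K = 52.7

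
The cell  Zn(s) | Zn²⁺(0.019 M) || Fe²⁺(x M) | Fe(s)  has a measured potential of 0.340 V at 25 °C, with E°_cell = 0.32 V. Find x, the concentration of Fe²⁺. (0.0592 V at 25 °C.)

0.09 M

From the Nernst equation, log Q = n(E° − E)/0.0592 = 2(0.32 − 0.340)/0.0592 = -0.676, so Q = 0.211.
With Q = [Zn²⁺]/[Fe²⁺] and the known concentrations, [Fe²⁺] in the denominator gives [Fe²⁺] = 0.09 M.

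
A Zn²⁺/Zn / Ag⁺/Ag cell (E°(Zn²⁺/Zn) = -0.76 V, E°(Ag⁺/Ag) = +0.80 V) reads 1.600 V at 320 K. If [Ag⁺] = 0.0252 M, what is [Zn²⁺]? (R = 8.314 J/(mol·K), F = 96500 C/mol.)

From the Nernst equation, ln Q = nF(E° − E)/RT = 2×96500×(1.56 − 1.600)/(8.314×320) = -2.902, so Q = 0.0549.
With Q = [Zn²⁺]/[Ag⁺]^2 and the known concentrations, [Zn²⁺] in the numerator gives [Zn²⁺] = 3.5 × 10^-5 M.

3.5 × 10^-5 M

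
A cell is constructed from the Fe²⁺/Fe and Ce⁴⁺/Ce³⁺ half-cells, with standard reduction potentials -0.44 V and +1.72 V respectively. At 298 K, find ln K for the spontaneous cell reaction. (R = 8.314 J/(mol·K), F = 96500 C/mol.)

E°_cell = +1.72 − (-0.44) = 2.16 V, with n = 2 electrons transferred.
At equilibrium E = 0, so the Nernst equation gives ln K = nFE°/RT = (2)(96500)(2.16)/((8.314)(298)) = 168.26.

ln K = 168.3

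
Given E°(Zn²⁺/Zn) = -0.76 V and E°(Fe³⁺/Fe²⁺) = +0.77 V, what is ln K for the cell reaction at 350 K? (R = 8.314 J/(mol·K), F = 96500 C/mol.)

E°_cell = +0.77 − (-0.76) = 1.53 V, with n = 2 electrons transferred.
At equilibrium E = 0, so the Nernst equation gives ln K = nFE°/RT = (2)(96500)(1.53)/((8.314)(350)) = 101.48.

ln K = 101.5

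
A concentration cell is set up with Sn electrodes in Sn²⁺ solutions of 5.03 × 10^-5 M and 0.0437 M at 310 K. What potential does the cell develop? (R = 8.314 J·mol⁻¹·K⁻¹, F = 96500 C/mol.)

0.090 V

Both half-cells are Sn²⁺/Sn, so E°_cell = 0. The concentrated side is the cathode; the cell reaction moves Sn²⁺ from high to low concentration with n = 2.
Q = [Sn²⁺]_dilute/[Sn²⁺]_conc = 5.03 × 10^-5/0.0437 = 0.00115.
E = 0 − (RT/nF) ln Q = −((8.314×310)/(2×96500))(-6.767) = 0.0904 V.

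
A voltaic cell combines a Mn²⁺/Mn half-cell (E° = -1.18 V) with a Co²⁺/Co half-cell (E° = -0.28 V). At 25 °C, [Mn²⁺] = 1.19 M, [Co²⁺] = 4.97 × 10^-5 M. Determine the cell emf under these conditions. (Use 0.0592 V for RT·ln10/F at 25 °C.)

The Co²⁺/Co couple has the higher reduction potential and acts as the cathode, so E°_cell = -0.28 − (-1.18) = 0.90 V.
Balancing electrons gives n = 2; the reaction quotient is Q = [Mn²⁺]/[Co²⁺] = 2.39 × 10^4.
At 25 °C, E = E° − (0.0592/n) log Q = 0.90 − (0.0592/2)(4.379) = 0.900 − 0.130 = 0.770 V.

0.770 V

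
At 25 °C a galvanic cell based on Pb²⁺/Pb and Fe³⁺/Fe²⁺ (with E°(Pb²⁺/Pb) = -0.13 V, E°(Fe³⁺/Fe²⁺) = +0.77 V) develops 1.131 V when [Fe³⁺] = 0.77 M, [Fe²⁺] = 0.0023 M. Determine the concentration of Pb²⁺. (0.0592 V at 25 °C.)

0.0018 M

From the Nernst equation, log Q = n(E° − E)/0.0592 = 2(0.90 − 1.131)/0.0592 = -7.804, so Q = 1.57 × 10^-8.
With Q = [Pb²⁺]·[Fe²⁺]^2/[Fe³⁺]^2 and the known concentrations, [Pb²⁺] in the numerator gives [Pb²⁺] = 0.0018 M.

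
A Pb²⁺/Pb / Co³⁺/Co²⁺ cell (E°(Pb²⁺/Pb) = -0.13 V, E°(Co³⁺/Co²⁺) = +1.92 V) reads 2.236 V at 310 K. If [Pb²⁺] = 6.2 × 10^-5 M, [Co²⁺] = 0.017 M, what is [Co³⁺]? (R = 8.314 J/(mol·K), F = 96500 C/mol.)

From the Nernst equation, ln Q = nF(E° − E)/RT = 2×96500×(2.05 − 2.236)/(8.314×310) = -13.928, so Q = 8.93 × 10^-7.
With Q = [Pb²⁺]·[Co²⁺]^2/[Co³⁺]^2 and the known concentrations, [Co³⁺]^2 in the denominator gives [Co³⁺] = 0.14 M.

0.14 M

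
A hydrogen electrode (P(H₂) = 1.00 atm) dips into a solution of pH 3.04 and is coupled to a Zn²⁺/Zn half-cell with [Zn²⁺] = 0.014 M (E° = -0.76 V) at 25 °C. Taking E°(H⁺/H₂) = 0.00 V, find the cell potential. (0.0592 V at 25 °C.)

0.63 V

The hydrogen couple is the cathode, so E°_cell = 0.76 V; n = 2.
[H⁺] = 10^(−3.04) = 9.1 × 10^-4 M, and Q = [Zn²⁺]·P(H₂) / [H⁺]^2 = 1.68 × 10^4.
E = E° − (0.0592/2) log Q = 0.76 − (0.0592/2)(4.226) = 0.635 V.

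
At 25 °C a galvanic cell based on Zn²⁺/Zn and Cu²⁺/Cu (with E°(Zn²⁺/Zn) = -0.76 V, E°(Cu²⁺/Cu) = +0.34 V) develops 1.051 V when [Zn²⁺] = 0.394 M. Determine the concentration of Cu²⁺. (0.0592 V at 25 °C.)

From the Nernst equation, log Q = n(E° − E)/0.0592 = 2(1.10 − 1.051)/0.0592 = 1.655, so Q = 45.2.
With Q = [Zn²⁺]/[Cu²⁺] and the known concentrations, [Cu²⁺] in the denominator gives [Cu²⁺] = 0.0087 M.

0.0087 M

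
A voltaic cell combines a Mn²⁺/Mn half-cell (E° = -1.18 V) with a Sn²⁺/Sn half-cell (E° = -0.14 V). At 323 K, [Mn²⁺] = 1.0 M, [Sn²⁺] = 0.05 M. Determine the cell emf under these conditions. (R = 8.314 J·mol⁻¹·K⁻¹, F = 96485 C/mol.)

0.998 V

The Sn²⁺/Sn couple has the higher reduction potential and acts as the cathode, so E°_cell = -0.14 − (-1.18) = 1.04 V.
Balancing electrons gives n = 2; the reaction quotient is Q = [Mn²⁺]/[Sn²⁺] = 20.0.
E = E° − (RT/nF) ln Q = 1.04 − (8.314×323)/(2×96485) × (2.996) = 1.040 − 0.042 = 0.998 V.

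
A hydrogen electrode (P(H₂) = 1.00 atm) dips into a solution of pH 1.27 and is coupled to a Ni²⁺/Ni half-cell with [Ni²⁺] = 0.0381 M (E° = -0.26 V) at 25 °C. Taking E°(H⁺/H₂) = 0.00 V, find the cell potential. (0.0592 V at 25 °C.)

The hydrogen couple is the cathode, so E°_cell = 0.26 V; n = 2.
[H⁺] = 10^(−1.27) = 0.054 M, and Q = [Ni²⁺]·P(H₂) / [H⁺]^2 = 13.2.
E = E° − (0.0592/2) log Q = 0.26 − (0.0592/2)(1.121) = 0.227 V.

0.23 V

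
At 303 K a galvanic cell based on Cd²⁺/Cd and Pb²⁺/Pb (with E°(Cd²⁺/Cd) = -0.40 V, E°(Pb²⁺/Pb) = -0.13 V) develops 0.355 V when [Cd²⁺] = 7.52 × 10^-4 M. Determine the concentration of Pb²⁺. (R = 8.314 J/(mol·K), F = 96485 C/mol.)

From the Nernst equation, ln Q = nF(E° − E)/RT = 2×96485×(0.27 − 0.355)/(8.314×303) = -6.511, so Q = 0.00149.
With Q = [Cd²⁺]/[Pb²⁺] and the known concentrations, [Pb²⁺] in the denominator gives [Pb²⁺] = 0.51 M.

0.51 M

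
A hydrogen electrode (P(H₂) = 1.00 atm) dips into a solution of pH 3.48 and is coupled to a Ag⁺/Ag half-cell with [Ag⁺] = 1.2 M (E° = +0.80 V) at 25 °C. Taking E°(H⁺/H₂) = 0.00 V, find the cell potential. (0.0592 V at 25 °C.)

The Ag⁺/Ag couple is the cathode, so E°_cell = 0.80 V; n = 2.
[H⁺] = 10^(−3.48) = 3.3 × 10^-4 M, and Q = [H⁺]^2 / ([Ag⁺]^2·P(H₂)) = 7.61 × 10^-8.
E = E° − (0.0592/2) log Q = 0.80 − (0.0592/2)(-7.118) = 1.011 V.

1.01 V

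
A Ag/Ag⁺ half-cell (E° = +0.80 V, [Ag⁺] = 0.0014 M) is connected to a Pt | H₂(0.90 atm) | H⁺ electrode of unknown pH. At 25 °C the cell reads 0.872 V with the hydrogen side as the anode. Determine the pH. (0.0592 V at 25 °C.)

pH = 4.09

E°_cell = 0.80 V and n = 2.
log Q = n(E° − E)/0.0592 = 2×(0.80 − 0.872)/0.0592 = -2.432.
With Q = [H⁺]^2 / ([Ag⁺]^2·P(H₂)), solving for [H⁺] gives log[H⁺] = -4.093, so pH = 4.09.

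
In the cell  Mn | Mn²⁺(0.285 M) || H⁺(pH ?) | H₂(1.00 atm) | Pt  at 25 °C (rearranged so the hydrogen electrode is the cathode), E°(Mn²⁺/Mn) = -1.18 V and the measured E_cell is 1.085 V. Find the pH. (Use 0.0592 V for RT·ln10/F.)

E°_cell = 1.18 V and n = 2.
log Q = n(E° − E)/0.0592 = 2×(1.18 − 1.085)/0.0592 = 3.209.
With Q = [Mn²⁺]·P(H₂) / [H⁺]^2, solving for [H⁺] gives log[H⁺] = -1.877, so pH = 1.88.

pH = 1.88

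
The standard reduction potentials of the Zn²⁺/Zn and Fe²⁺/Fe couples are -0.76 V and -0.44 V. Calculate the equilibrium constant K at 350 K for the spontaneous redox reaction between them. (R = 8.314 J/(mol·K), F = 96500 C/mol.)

1.7 × 10^9

E°_cell = -0.44 − (-0.76) = 0.32 V, with n = 2 electrons transferred.
At equilibrium E = 0, so the Nernst equation gives ln K = nFE°/RT = (2)(96500)(0.32)/((8.314)(350)) = 21.22.
K = e^21.22 = 1.7 × 10^9.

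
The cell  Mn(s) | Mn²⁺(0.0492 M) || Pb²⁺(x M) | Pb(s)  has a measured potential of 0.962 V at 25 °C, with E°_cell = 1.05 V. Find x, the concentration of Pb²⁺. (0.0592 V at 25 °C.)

5.2 × 10^-5 M

From the Nernst equation, log Q = n(E° − E)/0.0592 = 2(1.05 − 0.962)/0.0592 = 2.973, so Q = 940.
With Q = [Mn²⁺]/[Pb²⁺] and the known concentrations, [Pb²⁺] in the denominator gives [Pb²⁺] = 5.2 × 10^-5 M.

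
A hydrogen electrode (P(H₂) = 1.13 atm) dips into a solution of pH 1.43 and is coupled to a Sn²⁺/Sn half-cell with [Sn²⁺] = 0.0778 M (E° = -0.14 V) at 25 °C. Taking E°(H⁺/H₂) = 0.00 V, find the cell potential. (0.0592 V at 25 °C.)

0.087 V

The hydrogen couple is the cathode, so E°_cell = 0.14 V; n = 2.
[H⁺] = 10^(−1.43) = 0.037 M, and Q = [Sn²⁺]·P(H₂) / [H⁺]^2 = 63.7.
E = E° − (0.0592/2) log Q = 0.14 − (0.0592/2)(1.804) = 0.087 V.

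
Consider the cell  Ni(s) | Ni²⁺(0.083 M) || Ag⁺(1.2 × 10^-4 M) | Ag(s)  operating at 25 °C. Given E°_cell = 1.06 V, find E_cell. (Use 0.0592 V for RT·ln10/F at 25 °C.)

0.860 V

Balancing electrons gives n = 2; the reaction quotient is Q = [Ni²⁺]/[Ag⁺]^2 = 5.76 × 10^6.
At 25 °C, E = E° − (0.0592/n) log Q = 1.06 − (0.0592/2)(6.761) = 1.060 − 0.200 = 0.860 V.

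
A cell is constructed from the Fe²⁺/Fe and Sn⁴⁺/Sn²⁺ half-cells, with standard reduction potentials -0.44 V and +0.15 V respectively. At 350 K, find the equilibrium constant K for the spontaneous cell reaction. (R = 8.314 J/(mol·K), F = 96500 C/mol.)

9.9 × 10^16

E°_cell = +0.15 − (-0.44) = 0.59 V, with n = 2 electrons transferred.
At equilibrium E = 0, so the Nernst equation gives ln K = nFE°/RT = (2)(96500)(0.59)/((8.314)(350)) = 39.13.
K = e^39.13 = 9.9 × 10^16.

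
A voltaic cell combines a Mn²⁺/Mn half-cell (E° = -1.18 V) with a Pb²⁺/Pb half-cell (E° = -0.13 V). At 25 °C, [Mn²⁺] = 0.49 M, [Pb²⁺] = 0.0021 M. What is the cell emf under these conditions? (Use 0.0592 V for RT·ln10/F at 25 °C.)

The Pb²⁺/Pb couple has the higher reduction potential and acts as the cathode, so E°_cell = -0.13 − (-1.18) = 1.05 V.
Balancing electrons gives n = 2; the reaction quotient is Q = [Mn²⁺]/[Pb²⁺] = 233.
At 25 °C, E = E° − (0.0592/n) log Q = 1.05 − (0.0592/2)(2.368) = 1.050 − 0.070 = 0.980 V.

0.980 V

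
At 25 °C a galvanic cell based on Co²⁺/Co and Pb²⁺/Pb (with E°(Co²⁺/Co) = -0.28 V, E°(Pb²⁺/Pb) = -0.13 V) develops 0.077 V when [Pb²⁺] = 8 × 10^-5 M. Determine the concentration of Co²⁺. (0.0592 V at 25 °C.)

From the Nernst equation, log Q = n(E° − E)/0.0592 = 2(0.15 − 0.077)/0.0592 = 2.466, so Q = 293.
With Q = [Co²⁺]/[Pb²⁺] and the known concentrations, [Co²⁺] in the numerator gives [Co²⁺] = 0.023 M.

0.023 M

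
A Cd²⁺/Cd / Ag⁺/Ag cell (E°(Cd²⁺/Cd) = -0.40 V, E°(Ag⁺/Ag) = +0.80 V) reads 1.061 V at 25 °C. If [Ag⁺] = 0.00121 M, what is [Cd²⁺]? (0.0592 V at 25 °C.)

From the Nernst equation, log Q = n(E° − E)/0.0592 = 2(1.20 − 1.061)/0.0592 = 4.696, so Q = 4.97 × 10^4.
With Q = [Cd²⁺]/[Ag⁺]^2 and the known concentrations, [Cd²⁺] in the numerator gives [Cd²⁺] = 0.073 M.

0.073 M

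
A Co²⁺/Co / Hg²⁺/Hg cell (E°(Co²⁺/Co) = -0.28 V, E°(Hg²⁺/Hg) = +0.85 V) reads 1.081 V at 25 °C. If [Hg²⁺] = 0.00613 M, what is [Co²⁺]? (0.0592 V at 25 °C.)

0.28 M

From the Nernst equation, log Q = n(E° − E)/0.0592 = 2(1.13 − 1.081)/0.0592 = 1.655, so Q = 45.2.
With Q = [Co²⁺]/[Hg²⁺] and the known concentrations, [Co²⁺] in the numerator gives [Co²⁺] = 0.28 M.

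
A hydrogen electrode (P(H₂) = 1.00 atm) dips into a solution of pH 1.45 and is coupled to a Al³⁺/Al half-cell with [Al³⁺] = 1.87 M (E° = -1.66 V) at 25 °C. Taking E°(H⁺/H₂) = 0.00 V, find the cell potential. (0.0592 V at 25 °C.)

The hydrogen couple is the cathode, so E°_cell = 1.66 V; n = 6.
[H⁺] = 10^(−1.45) = 0.035 M, and Q = [Al³⁺]^2·P(H₂)^3 / [H⁺]^6 = 1.75 × 10^9.
E = E° − (0.0592/6) log Q = 1.66 − (0.0592/6)(9.244) = 1.569 V.

1.57 V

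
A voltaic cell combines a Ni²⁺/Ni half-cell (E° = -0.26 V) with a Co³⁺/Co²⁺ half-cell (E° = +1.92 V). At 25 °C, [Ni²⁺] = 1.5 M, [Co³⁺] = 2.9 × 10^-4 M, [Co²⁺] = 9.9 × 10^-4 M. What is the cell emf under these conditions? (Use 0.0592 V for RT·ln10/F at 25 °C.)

The Co³⁺/Co²⁺ couple has the higher reduction potential and acts as the cathode, so E°_cell = +1.92 − (-0.26) = 2.18 V.
Balancing electrons gives n = 2; the reaction quotient is Q = [Ni²⁺]·[Co²⁺]^2/[Co³⁺]^2 = 17.5.
At 25 °C, E = E° − (0.0592/n) log Q = 2.18 − (0.0592/2)(1.243) = 2.180 − 0.037 = 2.143 V.

2.14 V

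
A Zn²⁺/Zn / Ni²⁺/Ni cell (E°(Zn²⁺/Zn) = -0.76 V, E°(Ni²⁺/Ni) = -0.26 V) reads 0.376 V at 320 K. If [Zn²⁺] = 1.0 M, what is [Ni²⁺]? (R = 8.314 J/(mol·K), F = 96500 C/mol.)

From the Nernst equation, ln Q = nF(E° − E)/RT = 2×96500×(0.50 − 0.376)/(8.314×320) = 8.995, so Q = 8070.
With Q = [Zn²⁺]/[Ni²⁺] and the known concentrations, [Ni²⁺] in the denominator gives [Ni²⁺] = 1.2 × 10^-4 M.

1.2 × 10^-4 M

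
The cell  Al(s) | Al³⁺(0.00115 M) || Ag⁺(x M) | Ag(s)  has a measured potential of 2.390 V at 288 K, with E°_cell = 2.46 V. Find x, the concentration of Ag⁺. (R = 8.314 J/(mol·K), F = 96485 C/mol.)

0.0062 M

From the Nernst equation, ln Q = nF(E° − E)/RT = 3×96485×(2.46 − 2.390)/(8.314×288) = 8.462, so Q = 4730.
With Q = [Al³⁺]/[Ag⁺]^3 and the known concentrations, [Ag⁺]^3 in the denominator gives [Ag⁺] = 0.0062 M.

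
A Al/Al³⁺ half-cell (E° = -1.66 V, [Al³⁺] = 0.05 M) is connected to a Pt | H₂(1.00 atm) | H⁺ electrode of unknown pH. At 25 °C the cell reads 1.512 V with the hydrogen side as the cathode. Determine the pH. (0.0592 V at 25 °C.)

pH = 2.93

E°_cell = 1.66 V and n = 6.
log Q = n(E° − E)/0.0592 = 6×(1.66 − 1.512)/0.0592 = 15.000.
With Q = [Al³⁺]^2·P(H₂)^3 / [H⁺]^6, solving for [H⁺] gives log[H⁺] = -2.934, so pH = 2.93.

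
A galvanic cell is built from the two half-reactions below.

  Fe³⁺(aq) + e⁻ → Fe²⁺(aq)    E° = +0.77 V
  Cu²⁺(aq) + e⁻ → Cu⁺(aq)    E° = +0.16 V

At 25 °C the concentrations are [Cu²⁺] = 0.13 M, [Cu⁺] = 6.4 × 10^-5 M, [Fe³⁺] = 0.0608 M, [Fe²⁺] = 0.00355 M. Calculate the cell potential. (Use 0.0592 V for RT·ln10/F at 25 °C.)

0.487 V

The Fe³⁺/Fe²⁺ couple has the higher reduction potential and acts as the cathode, so E°_cell = +0.77 − (+0.16) = 0.61 V.
Balancing electrons gives n = 1; the reaction quotient is Q = [Cu²⁺]·[Fe²⁺]/([Cu⁺]·[Fe³⁺]) = 119.
At 25 °C, E = E° − (0.0592/n) log Q = 0.61 − (0.0592/1)(2.074) = 0.610 − 0.123 = 0.487 V.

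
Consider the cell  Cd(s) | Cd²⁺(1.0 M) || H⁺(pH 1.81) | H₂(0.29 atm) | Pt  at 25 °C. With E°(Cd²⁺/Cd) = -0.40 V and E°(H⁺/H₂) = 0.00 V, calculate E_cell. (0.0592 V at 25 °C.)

0.31 V

The hydrogen couple is the cathode, so E°_cell = 0.40 V; n = 2.
[H⁺] = 10^(−1.81) = 0.015 M, and Q = [Cd²⁺]·P(H₂) / [H⁺]^2 = 1210.
E = E° − (0.0592/2) log Q = 0.40 − (0.0592/2)(3.082) = 0.309 V.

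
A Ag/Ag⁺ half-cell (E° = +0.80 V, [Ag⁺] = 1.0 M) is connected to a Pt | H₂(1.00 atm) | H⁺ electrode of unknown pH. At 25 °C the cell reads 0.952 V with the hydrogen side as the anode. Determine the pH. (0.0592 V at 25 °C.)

pH = 2.57

E°_cell = 0.80 V and n = 2.
log Q = n(E° − E)/0.0592 = 2×(0.80 − 0.952)/0.0592 = -5.135.
With Q = [H⁺]^2 / ([Ag⁺]^2·P(H₂)), solving for [H⁺] gives log[H⁺] = -2.568, so pH = 2.57.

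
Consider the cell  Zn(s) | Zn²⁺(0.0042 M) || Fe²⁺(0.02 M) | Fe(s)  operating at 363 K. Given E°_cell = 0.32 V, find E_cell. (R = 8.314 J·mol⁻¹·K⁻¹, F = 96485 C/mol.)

0.344 V

Balancing electrons gives n = 2; the reaction quotient is Q = [Zn²⁺]/[Fe²⁺] = 0.210.
E = E° − (RT/nF) ln Q = 0.32 − (8.314×363)/(2×96485) × (-1.561) = 0.320 + 0.024 = 0.344 V.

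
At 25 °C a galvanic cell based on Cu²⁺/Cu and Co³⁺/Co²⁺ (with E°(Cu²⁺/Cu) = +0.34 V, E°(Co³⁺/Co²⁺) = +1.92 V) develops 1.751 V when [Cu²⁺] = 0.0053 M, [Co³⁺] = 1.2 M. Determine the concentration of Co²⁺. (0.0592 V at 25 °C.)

From the Nernst equation, log Q = n(E° − E)/0.0592 = 2(1.58 − 1.751)/0.0592 = -5.777, so Q = 1.67 × 10^-6.
With Q = [Cu²⁺]·[Co²⁺]^2/[Co³⁺]^2 and the known concentrations, [Co²⁺]^2 in the numerator gives [Co²⁺] = 0.021 M.

0.021 M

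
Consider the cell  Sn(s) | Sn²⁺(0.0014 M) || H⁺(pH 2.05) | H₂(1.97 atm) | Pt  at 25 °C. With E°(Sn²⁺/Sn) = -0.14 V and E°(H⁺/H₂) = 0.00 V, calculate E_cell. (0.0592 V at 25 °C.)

0.094 V

The hydrogen couple is the cathode, so E°_cell = 0.14 V; n = 2.
[H⁺] = 10^(−2.05) = 0.0089 M, and Q = [Sn²⁺]·P(H₂) / [H⁺]^2 = 34.7.
E = E° − (0.0592/2) log Q = 0.14 − (0.0592/2)(1.541) = 0.094 V.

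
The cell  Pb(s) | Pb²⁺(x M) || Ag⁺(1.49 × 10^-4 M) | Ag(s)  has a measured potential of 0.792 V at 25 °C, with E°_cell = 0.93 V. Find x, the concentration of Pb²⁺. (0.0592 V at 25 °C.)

0.001 M

From the Nernst equation, log Q = n(E° − E)/0.0592 = 2(0.93 − 0.792)/0.0592 = 4.662, so Q = 4.59 × 10^4.
With Q = [Pb²⁺]/[Ag⁺]^2 and the known concentrations, [Pb²⁺] in the numerator gives [Pb²⁺] = 0.001 M.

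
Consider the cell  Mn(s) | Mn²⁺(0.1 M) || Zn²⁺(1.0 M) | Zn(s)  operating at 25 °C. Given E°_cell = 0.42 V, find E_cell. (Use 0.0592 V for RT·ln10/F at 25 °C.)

0.450 V

Balancing electrons gives n = 2; the reaction quotient is Q = [Mn²⁺]/[Zn²⁺] = 0.100.
At 25 °C, E = E° − (0.0592/n) log Q = 0.42 − (0.0592/2)(-1.000) = 0.420 + 0.030 = 0.450 V.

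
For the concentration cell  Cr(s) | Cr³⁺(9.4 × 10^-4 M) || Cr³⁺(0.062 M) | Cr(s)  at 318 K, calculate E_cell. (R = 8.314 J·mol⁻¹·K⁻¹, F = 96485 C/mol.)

0.038 V

Both half-cells are Cr³⁺/Cr, so E°_cell = 0. The concentrated side is the cathode; the cell reaction moves Cr³⁺ from high to low concentration with n = 3.
Q = [Cr³⁺]_dilute/[Cr³⁺]_conc = 9.4 × 10^-4/0.062 = 0.0152.
E = 0 − (RT/nF) ln Q = −((8.314×318)/(3×96485))(-4.189) = 0.0383 V.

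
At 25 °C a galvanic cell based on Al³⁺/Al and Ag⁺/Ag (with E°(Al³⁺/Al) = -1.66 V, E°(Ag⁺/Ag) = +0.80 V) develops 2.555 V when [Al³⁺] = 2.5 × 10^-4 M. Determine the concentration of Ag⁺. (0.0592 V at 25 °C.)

2.5 M

From the Nernst equation, log Q = n(E° − E)/0.0592 = 3(2.46 − 2.555)/0.0592 = -4.814, so Q = 1.53 × 10^-5.
With Q = [Al³⁺]/[Ag⁺]^3 and the known concentrations, [Ag⁺]^3 in the denominator gives [Ag⁺] = 2.5 M.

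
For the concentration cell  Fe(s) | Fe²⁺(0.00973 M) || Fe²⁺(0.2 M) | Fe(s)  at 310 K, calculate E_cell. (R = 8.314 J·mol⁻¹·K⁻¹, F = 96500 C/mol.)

Both half-cells are Fe²⁺/Fe, so E°_cell = 0. The concentrated side is the cathode; the cell reaction moves Fe²⁺ from high to low concentration with n = 2.
Q = [Fe²⁺]_dilute/[Fe²⁺]_conc = 0.00973/0.2 = 0.0487.
E = 0 − (RT/nF) ln Q = −((8.314×310)/(2×96500))(-3.023) = 0.0404 V.

0.040 V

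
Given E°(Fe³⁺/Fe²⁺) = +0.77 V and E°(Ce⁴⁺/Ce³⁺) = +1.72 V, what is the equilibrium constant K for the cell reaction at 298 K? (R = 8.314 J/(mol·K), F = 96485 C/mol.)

1.2 × 10^16

E°_cell = +1.72 − (+0.77) = 0.95 V, with n = 1 electron transferred.
At equilibrium E = 0, so the Nernst equation gives ln K = nFE°/RT = (1)(96485)(0.95)/((8.314)(298)) = 37.00.
K = e^37.00 = 1.2 × 10^16.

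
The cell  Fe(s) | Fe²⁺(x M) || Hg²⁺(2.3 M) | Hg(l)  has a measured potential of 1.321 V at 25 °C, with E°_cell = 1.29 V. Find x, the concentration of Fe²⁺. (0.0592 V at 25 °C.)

From the Nernst equation, log Q = n(E° − E)/0.0592 = 2(1.29 − 1.321)/0.0592 = -1.047, so Q = 0.0897.
With Q = [Fe²⁺]/[Hg²⁺] and the known concentrations, [Fe²⁺] in the numerator gives [Fe²⁺] = 0.21 M.

0.21 M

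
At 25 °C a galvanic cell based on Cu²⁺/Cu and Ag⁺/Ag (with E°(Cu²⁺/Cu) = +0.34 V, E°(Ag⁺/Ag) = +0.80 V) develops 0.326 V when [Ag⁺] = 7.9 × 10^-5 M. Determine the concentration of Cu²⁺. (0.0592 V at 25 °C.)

2.1 × 10^-4 M

From the Nernst equation, log Q = n(E° − E)/0.0592 = 2(0.46 − 0.326)/0.0592 = 4.527, so Q = 3.37 × 10^4.
With Q = [Cu²⁺]/[Ag⁺]^2 and the known concentrations, [Cu²⁺] in the numerator gives [Cu²⁺] = 2.1 × 10^-4 M.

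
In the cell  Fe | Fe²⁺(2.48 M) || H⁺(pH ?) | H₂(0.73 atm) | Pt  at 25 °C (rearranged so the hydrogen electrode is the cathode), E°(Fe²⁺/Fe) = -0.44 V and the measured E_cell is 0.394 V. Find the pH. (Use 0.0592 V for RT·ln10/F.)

pH = 0.65

E°_cell = 0.44 V and n = 2.
log Q = n(E° − E)/0.0592 = 2×(0.44 − 0.394)/0.0592 = 1.554.
With Q = [Fe²⁺]·P(H₂) / [H⁺]^2, solving for [H⁺] gives log[H⁺] = -0.648, so pH = 0.65.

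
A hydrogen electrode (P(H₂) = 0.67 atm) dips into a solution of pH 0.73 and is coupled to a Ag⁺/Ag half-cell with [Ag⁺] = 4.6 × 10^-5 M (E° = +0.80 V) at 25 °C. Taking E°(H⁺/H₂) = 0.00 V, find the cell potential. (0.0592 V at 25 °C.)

The Ag⁺/Ag couple is the cathode, so E°_cell = 0.80 V; n = 2.
[H⁺] = 10^(−0.73) = 0.19 M, and Q = [H⁺]^2 / ([Ag⁺]^2·P(H₂)) = 2.45 × 10^7.
E = E° − (0.0592/2) log Q = 0.80 − (0.0592/2)(7.388) = 0.581 V.

0.58 V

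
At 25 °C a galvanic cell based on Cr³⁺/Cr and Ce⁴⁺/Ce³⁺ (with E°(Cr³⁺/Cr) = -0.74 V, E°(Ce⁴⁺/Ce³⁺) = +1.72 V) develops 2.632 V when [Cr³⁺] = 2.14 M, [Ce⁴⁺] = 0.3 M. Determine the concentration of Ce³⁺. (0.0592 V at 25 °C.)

From the Nernst equation, log Q = n(E° − E)/0.0592 = 3(2.46 − 2.632)/0.0592 = -8.716, so Q = 1.92 × 10^-9.
With Q = [Cr³⁺]·[Ce³⁺]^3/[Ce⁴⁺]^3 and the known concentrations, [Ce³⁺]^3 in the numerator gives [Ce³⁺] = 2.9 × 10^-4 M.

2.9 × 10^-4 M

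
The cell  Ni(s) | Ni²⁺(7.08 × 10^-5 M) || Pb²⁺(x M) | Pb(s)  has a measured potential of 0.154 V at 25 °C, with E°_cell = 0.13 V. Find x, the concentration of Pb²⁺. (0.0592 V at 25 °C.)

From the Nernst equation, log Q = n(E° − E)/0.0592 = 2(0.13 − 0.154)/0.0592 = -0.811, so Q = 0.155.
With Q = [Ni²⁺]/[Pb²⁺] and the known concentrations, [Pb²⁺] in the denominator gives [Pb²⁺] = 4.6 × 10^-4 M.

4.6 × 10^-4 M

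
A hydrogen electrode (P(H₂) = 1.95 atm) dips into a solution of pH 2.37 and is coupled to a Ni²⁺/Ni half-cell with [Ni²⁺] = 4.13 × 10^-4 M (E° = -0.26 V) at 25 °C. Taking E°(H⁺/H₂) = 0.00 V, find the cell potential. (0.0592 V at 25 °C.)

0.21 V

The hydrogen couple is the cathode, so E°_cell = 0.26 V; n = 2.
[H⁺] = 10^(−2.37) = 0.0043 M, and Q = [Ni²⁺]·P(H₂) / [H⁺]^2 = 44.3.
E = E° − (0.0592/2) log Q = 0.26 − (0.0592/2)(1.646) = 0.211 V.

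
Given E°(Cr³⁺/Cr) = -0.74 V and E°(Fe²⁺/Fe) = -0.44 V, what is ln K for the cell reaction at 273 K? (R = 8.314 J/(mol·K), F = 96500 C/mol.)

ln K = 76.5

E°_cell = -0.44 − (-0.74) = 0.30 V, with n = 6 electrons transferred.
At equilibrium E = 0, so the Nernst equation gives ln K = nFE°/RT = (6)(96500)(0.30)/((8.314)(273)) = 76.53.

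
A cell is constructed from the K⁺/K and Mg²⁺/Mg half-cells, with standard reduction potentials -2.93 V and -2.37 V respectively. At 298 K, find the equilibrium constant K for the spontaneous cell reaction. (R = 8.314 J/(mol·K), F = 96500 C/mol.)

E°_cell = -2.37 − (-2.93) = 0.56 V, with n = 2 electrons transferred.
At equilibrium E = 0, so the Nernst equation gives ln K = nFE°/RT = (2)(96500)(0.56)/((8.314)(298)) = 43.62.
K = e^43.62 = 8.8 × 10^18.

8.8 × 10^18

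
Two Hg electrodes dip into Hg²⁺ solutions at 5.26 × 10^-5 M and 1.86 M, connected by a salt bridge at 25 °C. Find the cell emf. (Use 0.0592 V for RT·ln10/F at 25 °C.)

Both half-cells are Hg²⁺/Hg, so E°_cell = 0. The concentrated side is the cathode; the cell reaction moves Hg²⁺ from high to low concentration with n = 2.
Q = [Hg²⁺]_dilute/[Hg²⁺]_conc = 5.26 × 10^-5/1.86 = 2.83 × 10^-5.
E = 0 − (0.0592/2) log Q = −(0.0592/2)(-4.549) = 0.1347 V.

0.13 V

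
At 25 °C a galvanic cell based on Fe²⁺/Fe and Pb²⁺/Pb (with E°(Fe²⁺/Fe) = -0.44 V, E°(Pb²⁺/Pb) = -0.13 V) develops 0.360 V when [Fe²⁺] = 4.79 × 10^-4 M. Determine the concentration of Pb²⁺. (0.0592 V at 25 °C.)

0.023 M

From the Nernst equation, log Q = n(E° − E)/0.0592 = 2(0.31 − 0.360)/0.0592 = -1.689, so Q = 0.0205.
With Q = [Fe²⁺]/[Pb²⁺] and the known concentrations, [Pb²⁺] in the denominator gives [Pb²⁺] = 0.023 M.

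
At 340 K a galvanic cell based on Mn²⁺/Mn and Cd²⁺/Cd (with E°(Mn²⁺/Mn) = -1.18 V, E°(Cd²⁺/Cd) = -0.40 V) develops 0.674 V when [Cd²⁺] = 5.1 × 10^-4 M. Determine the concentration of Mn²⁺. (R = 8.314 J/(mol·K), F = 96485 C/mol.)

0.71 M

From the Nernst equation, ln Q = nF(E° − E)/RT = 2×96485×(0.78 − 0.674)/(8.314×340) = 7.236, so Q = 1390.
With Q = [Mn²⁺]/[Cd²⁺] and the known concentrations, [Mn²⁺] in the numerator gives [Mn²⁺] = 0.71 M.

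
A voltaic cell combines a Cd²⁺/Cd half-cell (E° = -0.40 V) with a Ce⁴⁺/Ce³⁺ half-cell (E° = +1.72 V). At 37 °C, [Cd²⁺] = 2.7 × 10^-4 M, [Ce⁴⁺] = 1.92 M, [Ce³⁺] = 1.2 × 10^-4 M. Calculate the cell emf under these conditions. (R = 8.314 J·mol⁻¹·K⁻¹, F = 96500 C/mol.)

2.49 V

The Ce⁴⁺/Ce³⁺ couple has the higher reduction potential and acts as the cathode, so E°_cell = +1.72 − (-0.40) = 2.12 V.
Balancing electrons gives n = 2; the reaction quotient is Q = [Cd²⁺]·[Ce³⁺]^2/[Ce⁴⁺]^2 = 1.05 × 10^-12.
E = E° − (RT/nF) ln Q = 2.12 − (8.314×310)/(2×96500) × (-27.578) = 2.120 + 0.368 = 2.488 V.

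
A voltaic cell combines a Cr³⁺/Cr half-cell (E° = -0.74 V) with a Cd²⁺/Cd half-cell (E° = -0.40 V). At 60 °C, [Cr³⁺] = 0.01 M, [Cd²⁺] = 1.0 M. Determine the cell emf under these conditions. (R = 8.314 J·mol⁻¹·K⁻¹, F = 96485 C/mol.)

0.384 V

The Cd²⁺/Cd couple has the higher reduction potential and acts as the cathode, so E°_cell = -0.40 − (-0.74) = 0.34 V.
Balancing electrons gives n = 6; the reaction quotient is Q = [Cr³⁺]^2/[Cd²⁺]^3 = 1 × 10^-4.
E = E° − (RT/nF) ln Q = 0.34 − (8.314×333)/(6×96485) × (-9.210) = 0.340 + 0.044 = 0.384 V.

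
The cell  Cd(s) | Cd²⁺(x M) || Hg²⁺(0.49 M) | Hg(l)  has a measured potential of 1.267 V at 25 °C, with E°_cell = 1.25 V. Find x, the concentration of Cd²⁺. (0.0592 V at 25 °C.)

From the Nernst equation, log Q = n(E° − E)/0.0592 = 2(1.25 − 1.267)/0.0592 = -0.574, so Q = 0.266.
With Q = [Cd²⁺]/[Hg²⁺] and the known concentrations, [Cd²⁺] in the numerator gives [Cd²⁺] = 0.13 M.

0.13 M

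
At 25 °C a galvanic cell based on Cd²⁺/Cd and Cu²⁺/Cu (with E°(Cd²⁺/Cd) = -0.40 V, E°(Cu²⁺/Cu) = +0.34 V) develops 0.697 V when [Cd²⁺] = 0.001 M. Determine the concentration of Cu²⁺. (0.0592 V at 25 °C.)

From the Nernst equation, log Q = n(E° − E)/0.0592 = 2(0.74 − 0.697)/0.0592 = 1.453, so Q = 28.4.
With Q = [Cd²⁺]/[Cu²⁺] and the known concentrations, [Cu²⁺] in the denominator gives [Cu²⁺] = 3.5 × 10^-5 M.

3.5 × 10^-5 M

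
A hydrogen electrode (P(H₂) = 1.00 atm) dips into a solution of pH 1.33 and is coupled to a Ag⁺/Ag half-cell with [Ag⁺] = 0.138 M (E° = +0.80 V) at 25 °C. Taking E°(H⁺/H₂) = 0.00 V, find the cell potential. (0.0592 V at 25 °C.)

0.83 V

The Ag⁺/Ag couple is the cathode, so E°_cell = 0.80 V; n = 2.
[H⁺] = 10^(−1.33) = 0.047 M, and Q = [H⁺]^2 / ([Ag⁺]^2·P(H₂)) = 0.115.
E = E° − (0.0592/2) log Q = 0.80 − (0.0592/2)(-0.940) = 0.828 V.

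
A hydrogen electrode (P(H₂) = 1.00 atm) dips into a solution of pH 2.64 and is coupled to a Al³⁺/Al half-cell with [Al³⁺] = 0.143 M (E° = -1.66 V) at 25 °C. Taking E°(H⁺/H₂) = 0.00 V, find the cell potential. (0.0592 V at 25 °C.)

The hydrogen couple is the cathode, so E°_cell = 1.66 V; n = 6.
[H⁺] = 10^(−2.64) = 0.0023 M, and Q = [Al³⁺]^2·P(H₂)^3 / [H⁺]^6 = 1.41 × 10^14.
E = E° − (0.0592/6) log Q = 1.66 − (0.0592/6)(14.151) = 1.520 V.

1.52 V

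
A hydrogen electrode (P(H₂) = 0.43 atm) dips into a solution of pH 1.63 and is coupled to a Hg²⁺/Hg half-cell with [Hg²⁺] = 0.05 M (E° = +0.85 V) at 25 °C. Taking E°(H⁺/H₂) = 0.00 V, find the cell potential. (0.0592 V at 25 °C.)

The Hg²⁺/Hg couple is the cathode, so E°_cell = 0.85 V; n = 2.
[H⁺] = 10^(−1.63) = 0.023 M, and Q = [H⁺]^2 / ([Hg²⁺]·P(H₂)) = 0.0256.
E = E° − (0.0592/2) log Q = 0.85 − (0.0592/2)(-1.592) = 0.897 V.

0.90 V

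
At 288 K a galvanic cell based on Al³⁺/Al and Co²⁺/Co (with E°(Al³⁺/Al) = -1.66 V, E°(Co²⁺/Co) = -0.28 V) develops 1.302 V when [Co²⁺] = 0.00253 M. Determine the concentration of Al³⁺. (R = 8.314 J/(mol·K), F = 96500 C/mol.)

From the Nernst equation, ln Q = nF(E° − E)/RT = 6×96500×(1.38 − 1.302)/(8.314×288) = 18.861, so Q = 1.55 × 10^8.
With Q = [Al³⁺]^2/[Co²⁺]^3 and the known concentrations, [Al³⁺]^2 in the numerator gives [Al³⁺] = 1.6 M.

1.6 M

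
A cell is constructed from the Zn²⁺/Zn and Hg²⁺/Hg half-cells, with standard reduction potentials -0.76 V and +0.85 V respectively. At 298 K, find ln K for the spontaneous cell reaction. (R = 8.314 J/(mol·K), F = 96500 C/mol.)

ln K = 125.4

E°_cell = +0.85 − (-0.76) = 1.61 V, with n = 2 electrons transferred.
At equilibrium E = 0, so the Nernst equation gives ln K = nFE°/RT = (2)(96500)(1.61)/((8.314)(298)) = 125.42.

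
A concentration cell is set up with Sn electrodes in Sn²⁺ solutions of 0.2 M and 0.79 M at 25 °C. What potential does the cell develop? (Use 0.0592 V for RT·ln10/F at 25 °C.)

0.018 V

Both half-cells are Sn²⁺/Sn, so E°_cell = 0. The concentrated side is the cathode; the cell reaction moves Sn²⁺ from high to low concentration with n = 2.
Q = [Sn²⁺]_dilute/[Sn²⁺]_conc = 0.2/0.79 = 0.253.
E = 0 − (0.0592/2) log Q = −(0.0592/2)(-0.597) = 0.0177 V.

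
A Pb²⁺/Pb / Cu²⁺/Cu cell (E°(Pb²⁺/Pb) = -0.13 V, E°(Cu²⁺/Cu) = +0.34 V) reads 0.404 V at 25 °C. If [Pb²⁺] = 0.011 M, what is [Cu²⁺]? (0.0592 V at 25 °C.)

6.5 × 10^-5 M

From the Nernst equation, log Q = n(E° − E)/0.0592 = 2(0.47 − 0.404)/0.0592 = 2.230, so Q = 170.
With Q = [Pb²⁺]/[Cu²⁺] and the known concentrations, [Cu²⁺] in the denominator gives [Cu²⁺] = 6.5 × 10^-5 M.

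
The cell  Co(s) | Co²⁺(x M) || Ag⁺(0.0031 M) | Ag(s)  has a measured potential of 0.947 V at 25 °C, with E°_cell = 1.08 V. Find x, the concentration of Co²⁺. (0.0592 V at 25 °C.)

From the Nernst equation, log Q = n(E° − E)/0.0592 = 2(1.08 − 0.947)/0.0592 = 4.493, so Q = 3.11 × 10^4.
With Q = [Co²⁺]/[Ag⁺]^2 and the known concentrations, [Co²⁺] in the numerator gives [Co²⁺] = 0.3 M.

0.3 M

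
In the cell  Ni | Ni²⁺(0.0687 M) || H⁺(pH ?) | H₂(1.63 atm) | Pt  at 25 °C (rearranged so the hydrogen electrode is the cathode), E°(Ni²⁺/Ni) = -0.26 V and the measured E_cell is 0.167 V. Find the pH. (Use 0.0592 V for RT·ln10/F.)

E°_cell = 0.26 V and n = 2.
log Q = n(E° − E)/0.0592 = 2×(0.26 − 0.167)/0.0592 = 3.142.
With Q = [Ni²⁺]·P(H₂) / [H⁺]^2, solving for [H⁺] gives log[H⁺] = -2.046, so pH = 2.05.

pH = 2.05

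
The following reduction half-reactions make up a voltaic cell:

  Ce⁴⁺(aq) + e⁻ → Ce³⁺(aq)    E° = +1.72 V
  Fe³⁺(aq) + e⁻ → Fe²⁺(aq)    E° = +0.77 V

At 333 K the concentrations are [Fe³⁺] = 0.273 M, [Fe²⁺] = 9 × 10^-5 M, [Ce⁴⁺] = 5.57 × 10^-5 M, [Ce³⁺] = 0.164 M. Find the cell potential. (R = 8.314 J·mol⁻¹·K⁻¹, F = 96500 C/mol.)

0.491 V

The Ce⁴⁺/Ce³⁺ couple has the higher reduction potential and acts as the cathode, so E°_cell = +1.72 − (+0.77) = 0.95 V.
Balancing electrons gives n = 1; the reaction quotient is Q = [Fe³⁺]·[Ce³⁺]/([Fe²⁺]·[Ce⁴⁺]) = 8.93 × 10^6.
E = E° − (RT/nF) ln Q = 0.95 − (8.314×333)/(1×96500) × (16.005) = 0.950 − 0.459 = 0.491 V.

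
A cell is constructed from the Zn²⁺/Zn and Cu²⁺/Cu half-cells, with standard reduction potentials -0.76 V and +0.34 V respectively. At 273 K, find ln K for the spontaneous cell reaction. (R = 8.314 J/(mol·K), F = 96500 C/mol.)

ln K = 93.5

E°_cell = +0.34 − (-0.76) = 1.10 V, with n = 2 electrons transferred.
At equilibrium E = 0, so the Nernst equation gives ln K = nFE°/RT = (2)(96500)(1.10)/((8.314)(273)) = 93.54.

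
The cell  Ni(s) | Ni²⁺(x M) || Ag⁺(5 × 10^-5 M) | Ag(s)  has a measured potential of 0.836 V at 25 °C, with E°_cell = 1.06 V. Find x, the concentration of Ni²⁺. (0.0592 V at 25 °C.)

0.092 M

From the Nernst equation, log Q = n(E° − E)/0.0592 = 2(1.06 − 0.836)/0.0592 = 7.568, so Q = 3.69 × 10^7.
With Q = [Ni²⁺]/[Ag⁺]^2 and the known concentrations, [Ni²⁺] in the numerator gives [Ni²⁺] = 0.092 M.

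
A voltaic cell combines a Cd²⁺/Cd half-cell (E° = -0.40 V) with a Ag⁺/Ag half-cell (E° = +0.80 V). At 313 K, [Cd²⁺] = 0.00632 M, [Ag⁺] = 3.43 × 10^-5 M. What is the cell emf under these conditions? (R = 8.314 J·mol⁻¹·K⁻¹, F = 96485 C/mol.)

The Ag⁺/Ag couple has the higher reduction potential and acts as the cathode, so E°_cell = +0.80 − (-0.40) = 1.20 V.
Balancing electrons gives n = 2; the reaction quotient is Q = [Cd²⁺]/[Ag⁺]^2 = 5.37 × 10^6.
E = E° − (RT/nF) ln Q = 1.20 − (8.314×313)/(2×96485) × (15.497) = 1.200 − 0.209 = 0.991 V.

0.991 V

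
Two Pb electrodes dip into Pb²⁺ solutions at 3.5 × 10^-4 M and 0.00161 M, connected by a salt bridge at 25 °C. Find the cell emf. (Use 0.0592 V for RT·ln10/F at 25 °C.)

0.020 V

Both half-cells are Pb²⁺/Pb, so E°_cell = 0. The concentrated side is the cathode; the cell reaction moves Pb²⁺ from high to low concentration with n = 2.
Q = [Pb²⁺]_dilute/[Pb²⁺]_conc = 3.5 × 10^-4/0.00161 = 0.217.
E = 0 − (0.0592/2) log Q = −(0.0592/2)(-0.663) = 0.0196 V.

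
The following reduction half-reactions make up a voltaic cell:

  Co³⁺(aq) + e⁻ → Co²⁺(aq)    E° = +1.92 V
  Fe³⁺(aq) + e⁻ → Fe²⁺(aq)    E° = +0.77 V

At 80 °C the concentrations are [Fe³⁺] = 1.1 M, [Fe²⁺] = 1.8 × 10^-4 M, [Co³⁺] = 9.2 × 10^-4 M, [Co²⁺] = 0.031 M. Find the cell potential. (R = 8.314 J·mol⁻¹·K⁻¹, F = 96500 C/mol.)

The Co³⁺/Co²⁺ couple has the higher reduction potential and acts as the cathode, so E°_cell = +1.92 − (+0.77) = 1.15 V.
Balancing electrons gives n = 1; the reaction quotient is Q = [Fe³⁺]·[Co²⁺]/([Fe²⁺]·[Co³⁺]) = 2.06 × 10^5.
E = E° − (RT/nF) ln Q = 1.15 − (8.314×353)/(1×96500) × (12.235) = 1.150 − 0.372 = 0.778 V.

0.778 V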